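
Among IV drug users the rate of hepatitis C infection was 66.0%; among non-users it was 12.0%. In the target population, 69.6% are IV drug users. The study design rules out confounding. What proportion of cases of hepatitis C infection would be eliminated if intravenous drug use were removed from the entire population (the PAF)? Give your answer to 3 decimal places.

PAF ≈ 0.758

p₁ = 0.66, p₀ = 0.12.
Overall risk P(Y=1) = π·p₁ + (1−π)·p₀ = 0.696×0.66 + 0.304×0.12 = 0.49584.
Under exogeneity, PAF = [P(Y=1) − p₀] / P(Y=1).
PAF = (0.49584 − 0.12) / 0.49584 ≈ 0.7580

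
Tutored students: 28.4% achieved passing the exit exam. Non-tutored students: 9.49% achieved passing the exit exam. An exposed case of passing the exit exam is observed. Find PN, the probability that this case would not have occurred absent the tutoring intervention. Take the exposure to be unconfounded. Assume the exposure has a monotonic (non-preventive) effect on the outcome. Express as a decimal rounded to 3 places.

p₁ = 0.284, p₀ = 0.0949.
Under exogeneity and monotonicity, PN = (p₁ − p₀) / p₁.
PN = (0.284 − 0.0949) / 0.284 = 0.1891 / 0.284 ≈ 0.6658

PN ≈ 0.666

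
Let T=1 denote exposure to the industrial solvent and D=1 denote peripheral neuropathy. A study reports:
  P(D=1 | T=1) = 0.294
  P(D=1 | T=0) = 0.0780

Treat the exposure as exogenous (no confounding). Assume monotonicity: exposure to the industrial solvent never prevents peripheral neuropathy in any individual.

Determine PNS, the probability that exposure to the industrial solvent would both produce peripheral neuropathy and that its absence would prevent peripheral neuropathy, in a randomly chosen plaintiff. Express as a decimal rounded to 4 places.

PNS ≈ 0.2160

Let p₁ = 0.294, p₀ = 0.078.
Under exogeneity and monotonicity, PNS = p₁ − p₀.
PNS = 0.294 − 0.078 = 0.216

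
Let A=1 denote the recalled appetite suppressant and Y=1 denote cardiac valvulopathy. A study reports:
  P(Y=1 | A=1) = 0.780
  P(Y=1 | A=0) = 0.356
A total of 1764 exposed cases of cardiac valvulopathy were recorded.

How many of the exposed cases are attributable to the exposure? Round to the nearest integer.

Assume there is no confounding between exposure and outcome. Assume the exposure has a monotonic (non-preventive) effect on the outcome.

Let p₁ = 0.78, p₀ = 0.356.
PN = (p₁ − p₀)/p₁ = (0.78 − 0.356) / 0.78 ≈ 0.54359.
Attributable cases ≈ PN × (exposed cases) = 0.54359 × 1764 ≈ 958.89.

about 959 cases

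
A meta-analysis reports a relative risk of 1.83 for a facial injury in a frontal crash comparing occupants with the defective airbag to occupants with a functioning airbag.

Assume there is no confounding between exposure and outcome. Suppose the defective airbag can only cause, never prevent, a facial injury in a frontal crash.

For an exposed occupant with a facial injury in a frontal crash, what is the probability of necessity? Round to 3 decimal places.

PN ≈ 0.454

Under exogeneity and monotonicity, PN = (RR − 1) / RR = 1 − 1/RR.
PN = (1.83 − 1) / 1.83 = 0.83 / 1.83 ≈ 0.4536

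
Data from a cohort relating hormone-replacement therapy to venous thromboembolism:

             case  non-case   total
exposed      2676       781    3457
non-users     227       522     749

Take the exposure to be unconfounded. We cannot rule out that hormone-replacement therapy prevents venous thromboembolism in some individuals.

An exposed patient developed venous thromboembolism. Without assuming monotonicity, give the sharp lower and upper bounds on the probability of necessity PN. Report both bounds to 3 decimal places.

p₁ = P(outcome | exposed) = 2676/3457 = 0.77408
p₀ = P(outcome | unexposed) = 227/749 = 0.30307
Under exogeneity alone the bounds on PN are max{0,(p₁−p₀)/p₁} ≤ PN ≤ min{1,(1−p₀)/p₁}.
  lower = (p₁ − p₀)/p₁ = 0.47101 / 0.77408 ≈ 0.6085
  upper = min{1, (1 − p₀)/p₁} = 0.69693 / 0.77408 ≈ 0.9003

0.608 ≤ PN ≤ 0.900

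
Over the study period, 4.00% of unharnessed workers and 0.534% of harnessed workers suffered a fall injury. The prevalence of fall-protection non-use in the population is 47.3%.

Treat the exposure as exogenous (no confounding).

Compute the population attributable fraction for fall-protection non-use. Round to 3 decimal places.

p₁ = 0.04, p₀ = 0.00534.
Overall risk P(Y=1) = π·p₁ + (1−π)·p₀ = 0.473×0.04 + 0.527×0.00534 = 0.021734.
Under exogeneity, PAF = [P(Y=1) − p₀] / P(Y=1).
PAF = (0.021734 − 0.00534) / 0.021734 ≈ 0.7543

PAF ≈ 0.754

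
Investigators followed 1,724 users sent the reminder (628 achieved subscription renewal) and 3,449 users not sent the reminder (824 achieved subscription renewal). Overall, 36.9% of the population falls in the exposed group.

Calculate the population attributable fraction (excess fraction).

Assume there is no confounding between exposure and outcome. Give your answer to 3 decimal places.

PAF ≈ 0.162

p₁ = P(outcome | exposed) = 628/1724 = 0.36427
p₀ = P(outcome | unexposed) = 824/3449 = 0.23891
Overall risk P(Y=1) = π·p₁ + (1−π)·p₀ = 0.369×0.36427 + 0.631×0.23891 = 0.28517.
Under exogeneity, PAF = [P(Y=1) − p₀] / P(Y=1).
PAF = (0.28517 − 0.23891) / 0.28517 ≈ 0.1622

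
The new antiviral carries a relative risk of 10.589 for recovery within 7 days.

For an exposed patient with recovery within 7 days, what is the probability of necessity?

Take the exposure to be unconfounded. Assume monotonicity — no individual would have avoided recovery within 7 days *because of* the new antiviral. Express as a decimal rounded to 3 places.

PN ≈ 0.906

Under exogeneity and monotonicity, PN = (RR − 1) / RR = 1 − 1/RR.
PN = (10.589 − 1) / 10.589 = 9.589 / 10.589 ≈ 0.9056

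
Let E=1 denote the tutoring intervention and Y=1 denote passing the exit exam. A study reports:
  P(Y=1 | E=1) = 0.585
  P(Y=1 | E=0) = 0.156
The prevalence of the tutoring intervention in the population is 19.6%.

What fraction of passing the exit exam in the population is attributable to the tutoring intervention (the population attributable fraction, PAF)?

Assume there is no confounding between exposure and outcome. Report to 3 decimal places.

PAF ≈ 0.350

Let p₁ = 0.585, p₀ = 0.156.
Overall risk P(Y=1) = π·p₁ + (1−π)·p₀ = 0.196×0.585 + 0.804×0.156 = 0.24008.
Under exogeneity, PAF = [P(Y=1) − p₀] / P(Y=1).
PAF = (0.24008 − 0.156) / 0.24008 ≈ 0.3502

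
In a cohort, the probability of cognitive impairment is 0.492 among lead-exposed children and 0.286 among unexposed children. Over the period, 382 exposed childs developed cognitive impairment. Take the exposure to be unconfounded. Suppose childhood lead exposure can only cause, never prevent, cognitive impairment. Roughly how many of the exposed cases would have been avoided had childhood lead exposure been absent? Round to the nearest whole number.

about 160 cases

Let p₁ = 0.492, p₀ = 0.286.
PN = (p₁ − p₀)/p₁ = (0.492 − 0.286) / 0.492 ≈ 0.41870.
Attributable cases ≈ PN × (exposed cases) = 0.41870 × 382 ≈ 159.94.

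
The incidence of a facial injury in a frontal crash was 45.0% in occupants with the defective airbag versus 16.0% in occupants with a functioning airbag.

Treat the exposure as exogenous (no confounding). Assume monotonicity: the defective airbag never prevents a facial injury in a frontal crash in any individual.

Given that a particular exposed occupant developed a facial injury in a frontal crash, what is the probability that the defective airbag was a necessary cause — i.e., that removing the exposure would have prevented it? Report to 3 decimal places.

p₁ = 0.45, p₀ = 0.16.
Under exogeneity and monotonicity, PN = (p₁ − p₀) / p₁.
PN = (0.45 − 0.16) / 0.45 = 0.29 / 0.45 ≈ 0.6444

PN ≈ 0.644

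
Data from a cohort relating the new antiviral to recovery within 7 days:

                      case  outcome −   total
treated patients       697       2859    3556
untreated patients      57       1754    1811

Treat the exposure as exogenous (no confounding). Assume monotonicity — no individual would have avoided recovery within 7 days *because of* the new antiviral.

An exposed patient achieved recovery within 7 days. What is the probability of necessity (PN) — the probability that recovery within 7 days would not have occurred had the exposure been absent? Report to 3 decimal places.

p₁ = P(outcome | exposed) = 697/3556 = 0.19601
p₀ = P(outcome | unexposed) = 57/1811 = 0.031474
Under exogeneity and monotonicity, PN = (p₁ − p₀)/p₁.
PN = (0.19601 − 0.031474) / 0.19601 ≈ 0.8394

PN ≈ 0.839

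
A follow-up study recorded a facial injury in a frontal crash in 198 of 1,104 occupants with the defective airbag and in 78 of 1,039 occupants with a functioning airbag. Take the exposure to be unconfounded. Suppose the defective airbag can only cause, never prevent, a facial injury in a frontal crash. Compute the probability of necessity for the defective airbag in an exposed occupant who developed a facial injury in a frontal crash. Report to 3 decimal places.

PN ≈ 0.581

p₁ = P(outcome | exposed) = 198/1104 = 0.17935
p₀ = P(outcome | unexposed) = 78/1039 = 0.075072
Under exogeneity and monotonicity, PN = (p₁ − p₀) / p₁.
PN = (0.17935 − 0.075072) / 0.17935 = 0.10428 / 0.17935 ≈ 0.5814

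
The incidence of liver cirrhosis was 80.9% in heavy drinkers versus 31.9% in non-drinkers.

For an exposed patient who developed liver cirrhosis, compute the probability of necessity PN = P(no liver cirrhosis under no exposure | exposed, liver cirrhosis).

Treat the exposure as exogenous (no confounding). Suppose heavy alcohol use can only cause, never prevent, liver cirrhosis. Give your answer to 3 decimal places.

p₁ = 0.809, p₀ = 0.319.
Under exogeneity and monotonicity, PN = (p₁ − p₀) / p₁.
PN = (0.809 − 0.319) / 0.809 = 0.49 / 0.809 ≈ 0.6057

PN ≈ 0.606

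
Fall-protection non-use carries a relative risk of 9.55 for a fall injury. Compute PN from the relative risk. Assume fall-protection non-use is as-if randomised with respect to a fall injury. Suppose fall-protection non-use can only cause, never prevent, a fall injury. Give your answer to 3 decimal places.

Under exogeneity and monotonicity, PN = (RR − 1) / RR = 1 − 1/RR.
PN = (9.55 − 1) / 9.55 = 8.55 / 9.55 ≈ 0.8953

PN ≈ 0.895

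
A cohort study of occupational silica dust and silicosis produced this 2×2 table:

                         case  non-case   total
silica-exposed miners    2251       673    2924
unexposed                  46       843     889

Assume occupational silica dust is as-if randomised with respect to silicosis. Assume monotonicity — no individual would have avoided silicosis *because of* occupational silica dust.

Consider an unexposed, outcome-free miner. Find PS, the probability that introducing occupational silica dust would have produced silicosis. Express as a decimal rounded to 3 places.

p₁ = P(outcome | exposed) = 2251/2924 = 0.76984
p₀ = P(outcome | unexposed) = 46/889 = 0.051744
Under exogeneity and monotonicity, PS = (p₁ − p₀)/(1 − p₀).
PS = (0.76984 − 0.051744) / 0.94826 ≈ 0.7573

PS ≈ 0.757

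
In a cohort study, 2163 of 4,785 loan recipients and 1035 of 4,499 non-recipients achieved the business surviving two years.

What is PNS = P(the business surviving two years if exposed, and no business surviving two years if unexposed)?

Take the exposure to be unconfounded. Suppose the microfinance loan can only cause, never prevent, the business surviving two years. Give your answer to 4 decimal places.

p₁ = P(outcome | exposed) = 2163/4785 = 0.45204
p₀ = P(outcome | unexposed) = 1035/4499 = 0.23005
Under exogeneity and monotonicity, PNS = p₁ − p₀.
PNS = 0.45204 − 0.23005 = 0.22199

PNS ≈ 0.2220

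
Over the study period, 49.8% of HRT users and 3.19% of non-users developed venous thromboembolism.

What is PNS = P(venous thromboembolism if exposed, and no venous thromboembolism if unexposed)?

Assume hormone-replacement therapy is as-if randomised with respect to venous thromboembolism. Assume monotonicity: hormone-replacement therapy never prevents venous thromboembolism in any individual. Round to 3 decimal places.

p₁ = 0.498, p₀ = 0.0319.
Under exogeneity and monotonicity, PNS = p₁ − p₀.
PNS = 0.498 − 0.0319 = 0.4661

PNS ≈ 0.466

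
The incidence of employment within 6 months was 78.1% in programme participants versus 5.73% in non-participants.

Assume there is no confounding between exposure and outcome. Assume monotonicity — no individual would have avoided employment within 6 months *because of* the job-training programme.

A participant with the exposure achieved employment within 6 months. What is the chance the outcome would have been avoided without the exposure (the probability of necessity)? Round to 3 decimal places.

p₁ = 0.781, p₀ = 0.0573.
Under exogeneity and monotonicity, PN = (p₁ − p₀) / p₁.
PN = (0.781 − 0.0573) / 0.781 = 0.7237 / 0.781 ≈ 0.9266

PN ≈ 0.927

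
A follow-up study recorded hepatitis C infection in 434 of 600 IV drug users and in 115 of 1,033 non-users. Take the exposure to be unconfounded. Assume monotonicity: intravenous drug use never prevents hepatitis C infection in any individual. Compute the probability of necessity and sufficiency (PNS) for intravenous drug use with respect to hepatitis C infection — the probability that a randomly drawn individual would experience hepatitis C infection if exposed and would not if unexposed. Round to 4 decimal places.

PNS ≈ 0.6120

p₁ = P(outcome | exposed) = 434/600 = 0.72333
p₀ = P(outcome | unexposed) = 115/1033 = 0.11133
Under exogeneity and monotonicity, PNS = p₁ − p₀.
PNS = 0.72333 − 0.11133 = 0.61201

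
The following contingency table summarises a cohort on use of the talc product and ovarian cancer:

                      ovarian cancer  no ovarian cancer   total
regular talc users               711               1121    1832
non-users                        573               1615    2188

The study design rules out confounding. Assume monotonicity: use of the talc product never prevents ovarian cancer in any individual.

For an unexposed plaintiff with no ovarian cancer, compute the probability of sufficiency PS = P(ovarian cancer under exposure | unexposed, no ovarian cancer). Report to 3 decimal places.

PS ≈ 0.171

p₁ = P(outcome | exposed) = 711/1832 = 0.3881
p₀ = P(outcome | unexposed) = 573/2188 = 0.26188
Under exogeneity and monotonicity, PS = (p₁ − p₀)/(1 − p₀).
PS = (0.3881 − 0.26188) / 0.73812 ≈ 0.1710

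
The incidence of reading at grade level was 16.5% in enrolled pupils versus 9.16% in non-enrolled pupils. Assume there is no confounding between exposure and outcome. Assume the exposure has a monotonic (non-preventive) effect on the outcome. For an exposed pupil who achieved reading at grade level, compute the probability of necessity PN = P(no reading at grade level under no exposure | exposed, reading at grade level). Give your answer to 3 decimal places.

PN ≈ 0.445

p₁ = 0.165, p₀ = 0.0916.
Under exogeneity and monotonicity, PN = (p₁ − p₀) / p₁.
PN = (0.165 − 0.0916) / 0.165 = 0.0734 / 0.165 ≈ 0.4448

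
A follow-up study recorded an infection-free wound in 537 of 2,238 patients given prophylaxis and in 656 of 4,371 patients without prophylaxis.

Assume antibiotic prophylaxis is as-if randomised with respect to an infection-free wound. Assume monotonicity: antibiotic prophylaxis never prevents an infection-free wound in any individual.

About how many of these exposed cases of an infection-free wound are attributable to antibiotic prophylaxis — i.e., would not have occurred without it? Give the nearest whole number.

about 201 cases

p₁ = P(outcome | exposed) = 537/2238 = 0.23995
p₀ = P(outcome | unexposed) = 656/4371 = 0.15008
PN = (p₁ − p₀)/p₁ = (0.23995 − 0.15008) / 0.23995 ≈ 0.37453.
Attributable cases ≈ PN × (exposed cases) = 0.37453 × 537 ≈ 201.12.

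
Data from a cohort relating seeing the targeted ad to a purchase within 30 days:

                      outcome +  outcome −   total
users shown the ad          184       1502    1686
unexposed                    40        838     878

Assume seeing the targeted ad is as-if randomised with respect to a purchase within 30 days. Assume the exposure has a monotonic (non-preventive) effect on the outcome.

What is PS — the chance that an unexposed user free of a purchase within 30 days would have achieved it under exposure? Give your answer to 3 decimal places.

p₁ = P(outcome | exposed) = 184/1686 = 0.10913
p₀ = P(outcome | unexposed) = 40/878 = 0.045558
Under exogeneity and monotonicity, PS = (p₁ − p₀)/(1 − p₀).
PS = (0.10913 − 0.045558) / 0.95444 ≈ 0.0666

PS ≈ 0.067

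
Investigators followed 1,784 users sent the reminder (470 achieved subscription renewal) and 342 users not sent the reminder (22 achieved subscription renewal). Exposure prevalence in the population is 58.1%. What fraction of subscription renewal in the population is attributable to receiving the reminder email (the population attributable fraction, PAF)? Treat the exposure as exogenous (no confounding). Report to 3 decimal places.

p₁ = P(outcome | exposed) = 470/1784 = 0.26345
p₀ = P(outcome | unexposed) = 22/342 = 0.064327
Overall risk P(Y=1) = π·p₁ + (1−π)·p₀ = 0.581×0.26345 + 0.419×0.064327 = 0.18002.
Under exogeneity, PAF = [P(Y=1) − p₀] / P(Y=1).
PAF = (0.18002 − 0.064327) / 0.18002 ≈ 0.6427

PAF ≈ 0.643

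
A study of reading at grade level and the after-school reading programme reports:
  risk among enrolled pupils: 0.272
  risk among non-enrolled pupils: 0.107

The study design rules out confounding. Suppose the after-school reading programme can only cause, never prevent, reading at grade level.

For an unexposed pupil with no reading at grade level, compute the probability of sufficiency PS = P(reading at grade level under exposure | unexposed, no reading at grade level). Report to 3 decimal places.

Let p₁ = 0.272, p₀ = 0.107.
Under exogeneity and monotonicity, PS = (p₁ − p₀) / (1 − p₀).
PS = (0.272 − 0.107) / (1 − 0.107) = 0.165 / 0.893 ≈ 0.1848

PS ≈ 0.185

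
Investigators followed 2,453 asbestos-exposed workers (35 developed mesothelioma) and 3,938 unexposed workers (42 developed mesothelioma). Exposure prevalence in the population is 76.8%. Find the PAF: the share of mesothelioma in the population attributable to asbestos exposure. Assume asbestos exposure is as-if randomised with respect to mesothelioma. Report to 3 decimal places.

p₁ = P(outcome | exposed) = 35/2453 = 0.014268
p₀ = P(outcome | unexposed) = 42/3938 = 0.010665
Overall risk P(Y=1) = π·p₁ + (1−π)·p₀ = 0.768×0.014268 + 0.232×0.010665 = 0.013432.
Under exogeneity, PAF = [P(Y=1) − p₀] / P(Y=1).
PAF = (0.013432 − 0.010665) / 0.013432 ≈ 0.2060

PAF ≈ 0.206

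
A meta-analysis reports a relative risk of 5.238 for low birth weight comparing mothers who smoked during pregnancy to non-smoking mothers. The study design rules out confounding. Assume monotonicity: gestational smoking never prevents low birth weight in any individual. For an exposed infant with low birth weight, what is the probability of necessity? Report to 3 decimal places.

Under exogeneity and monotonicity, PN = (RR − 1) / RR = 1 − 1/RR.
PN = (5.238 − 1) / 5.238 = 4.238 / 5.238 ≈ 0.8091

PN ≈ 0.809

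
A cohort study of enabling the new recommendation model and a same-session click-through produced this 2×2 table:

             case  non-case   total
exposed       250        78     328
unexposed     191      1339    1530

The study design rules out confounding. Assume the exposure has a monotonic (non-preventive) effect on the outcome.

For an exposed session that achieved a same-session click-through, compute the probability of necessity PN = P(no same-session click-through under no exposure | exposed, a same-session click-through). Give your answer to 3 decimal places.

p₁ = P(outcome | exposed) = 250/328 = 0.7622
p₀ = P(outcome | unexposed) = 191/1530 = 0.12484
Under exogeneity and monotonicity, PN = (p₁ − p₀) / p₁.
PN = (0.7622 − 0.12484) / 0.7622 = 0.63736 / 0.7622 ≈ 0.8362

PN ≈ 0.836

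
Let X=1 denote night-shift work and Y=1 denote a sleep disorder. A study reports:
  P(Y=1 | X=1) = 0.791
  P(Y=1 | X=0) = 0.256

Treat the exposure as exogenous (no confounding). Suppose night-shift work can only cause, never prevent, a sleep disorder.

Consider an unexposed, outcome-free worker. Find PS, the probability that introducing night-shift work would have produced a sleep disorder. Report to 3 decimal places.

PS ≈ 0.719

Let p₁ = 0.791, p₀ = 0.256.
Under exogeneity and monotonicity, PS = (p₁ − p₀) / (1 − p₀).
PS = (0.791 − 0.256) / (1 − 0.256) = 0.535 / 0.744 ≈ 0.7191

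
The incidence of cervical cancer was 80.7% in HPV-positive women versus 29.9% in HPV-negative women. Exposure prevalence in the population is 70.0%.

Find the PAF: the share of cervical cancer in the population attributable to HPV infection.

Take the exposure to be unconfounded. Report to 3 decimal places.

PAF ≈ 0.543

p₁ = 0.807, p₀ = 0.299.
Overall risk P(Y=1) = π·p₁ + (1−π)·p₀ = 0.7×0.807 + 0.3×0.299 = 0.6546.
Under exogeneity, PAF = [P(Y=1) − p₀] / P(Y=1).
PAF = (0.6546 − 0.299) / 0.6546 ≈ 0.5432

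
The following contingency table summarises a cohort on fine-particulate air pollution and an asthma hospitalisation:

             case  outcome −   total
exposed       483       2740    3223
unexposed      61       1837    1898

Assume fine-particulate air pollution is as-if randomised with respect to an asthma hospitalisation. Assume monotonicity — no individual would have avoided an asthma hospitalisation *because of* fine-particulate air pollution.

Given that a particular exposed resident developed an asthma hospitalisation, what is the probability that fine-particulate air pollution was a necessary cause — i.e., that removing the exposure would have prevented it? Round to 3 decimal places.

p₁ = P(outcome | exposed) = 483/3223 = 0.14986
p₀ = P(outcome | unexposed) = 61/1898 = 0.032139
Under exogeneity and monotonicity, PN = (p₁ − p₀) / p₁.
PN = (0.14986 − 0.032139) / 0.14986 = 0.11772 / 0.14986 ≈ 0.7855

PN ≈ 0.786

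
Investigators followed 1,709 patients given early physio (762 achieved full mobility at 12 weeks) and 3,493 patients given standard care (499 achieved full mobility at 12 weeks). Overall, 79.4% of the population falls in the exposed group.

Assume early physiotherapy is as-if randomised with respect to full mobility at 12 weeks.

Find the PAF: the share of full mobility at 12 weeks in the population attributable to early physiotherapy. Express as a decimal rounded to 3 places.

PAF ≈ 0.627

p₁ = P(outcome | exposed) = 762/1709 = 0.44587
p₀ = P(outcome | unexposed) = 499/3493 = 0.14286
Overall risk P(Y=1) = π·p₁ + (1−π)·p₀ = 0.794×0.44587 + 0.206×0.14286 = 0.38345.
Under exogeneity, PAF = [P(Y=1) − p₀] / P(Y=1).
PAF = (0.38345 − 0.14286) / 0.38345 ≈ 0.6274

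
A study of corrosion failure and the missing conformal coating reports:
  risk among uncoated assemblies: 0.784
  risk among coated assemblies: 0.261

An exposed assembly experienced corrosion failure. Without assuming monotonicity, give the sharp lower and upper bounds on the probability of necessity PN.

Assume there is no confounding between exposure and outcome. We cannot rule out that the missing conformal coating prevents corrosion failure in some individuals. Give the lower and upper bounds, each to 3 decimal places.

0.667 ≤ PN ≤ 0.943

Let p₁ = 0.784, p₀ = 0.261.
Under exogeneity alone the bounds on PN are max{0,(p₁−p₀)/p₁} ≤ PN ≤ min{1,(1−p₀)/p₁}.
  lower = (p₁ − p₀)/p₁ = 0.523 / 0.784 ≈ 0.6671
  upper = min{1, (1 − p₀)/p₁} = 0.739 / 0.784 ≈ 0.9426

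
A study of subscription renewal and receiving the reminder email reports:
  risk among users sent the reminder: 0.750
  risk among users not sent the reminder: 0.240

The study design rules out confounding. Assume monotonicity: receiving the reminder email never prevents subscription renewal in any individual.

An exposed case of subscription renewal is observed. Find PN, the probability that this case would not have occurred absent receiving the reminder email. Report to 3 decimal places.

PN ≈ 0.680

Let p₁ = 0.75, p₀ = 0.24.
Under exogeneity and monotonicity, PN = (p₁ − p₀) / p₁.
PN = (0.75 − 0.24) / 0.75 = 0.51 / 0.75 ≈ 0.6800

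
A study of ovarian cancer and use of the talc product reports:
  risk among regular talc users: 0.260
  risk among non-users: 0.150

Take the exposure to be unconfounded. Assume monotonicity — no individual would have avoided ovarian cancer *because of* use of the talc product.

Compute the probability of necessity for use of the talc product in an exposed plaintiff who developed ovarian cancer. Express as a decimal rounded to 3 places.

PN ≈ 0.423

Let p₁ = 0.26, p₀ = 0.15.
Under exogeneity and monotonicity, PN = (p₁ − p₀) / p₁.
PN = (0.26 − 0.15) / 0.26 = 0.11 / 0.26 ≈ 0.4231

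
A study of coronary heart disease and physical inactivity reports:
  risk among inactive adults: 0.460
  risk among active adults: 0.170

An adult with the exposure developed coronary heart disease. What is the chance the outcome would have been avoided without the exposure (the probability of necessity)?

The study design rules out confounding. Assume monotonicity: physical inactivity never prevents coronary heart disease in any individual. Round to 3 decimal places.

PN ≈ 0.630

Let p₁ = 0.46, p₀ = 0.17.
Under exogeneity and monotonicity, PN = (p₁ − p₀) / p₁.
PN = (0.46 − 0.17) / 0.46 = 0.29 / 0.46 ≈ 0.6304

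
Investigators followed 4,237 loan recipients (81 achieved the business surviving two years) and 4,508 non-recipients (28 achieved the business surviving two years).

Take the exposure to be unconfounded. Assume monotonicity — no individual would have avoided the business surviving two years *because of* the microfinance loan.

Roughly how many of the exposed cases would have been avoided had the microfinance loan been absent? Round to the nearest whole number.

p₁ = P(outcome | exposed) = 81/4237 = 0.019117
p₀ = P(outcome | unexposed) = 28/4508 = 0.0062112
PN = (p₁ − p₀)/p₁ = (0.019117 − 0.0062112) / 0.019117 ≈ 0.67510.
Attributable cases ≈ PN × (exposed cases) = 0.67510 × 81 ≈ 54.68.

about 55 cases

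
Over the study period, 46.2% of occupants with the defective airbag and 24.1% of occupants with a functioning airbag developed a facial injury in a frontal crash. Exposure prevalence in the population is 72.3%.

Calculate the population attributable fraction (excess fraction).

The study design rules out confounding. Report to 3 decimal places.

PAF ≈ 0.399

p₁ = 0.462, p₀ = 0.241.
Overall risk P(Y=1) = π·p₁ + (1−π)·p₀ = 0.723×0.462 + 0.277×0.241 = 0.40078.
Under exogeneity, PAF = [P(Y=1) − p₀] / P(Y=1).
PAF = (0.40078 − 0.241) / 0.40078 ≈ 0.3987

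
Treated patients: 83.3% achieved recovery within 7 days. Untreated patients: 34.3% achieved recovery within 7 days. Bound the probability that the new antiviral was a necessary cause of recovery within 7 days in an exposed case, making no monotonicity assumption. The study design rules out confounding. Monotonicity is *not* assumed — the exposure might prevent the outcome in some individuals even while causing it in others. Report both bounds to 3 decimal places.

p₁ = 0.833, p₀ = 0.343.
Under exogeneity alone the bounds on PN are max{0,(p₁−p₀)/p₁} ≤ PN ≤ min{1,(1−p₀)/p₁}.
  lower = (p₁ − p₀)/p₁ = 0.49 / 0.833 ≈ 0.5882
  upper = min{1, (1 − p₀)/p₁} = 0.657 / 0.833 ≈ 0.7887

0.588 ≤ PN ≤ 0.789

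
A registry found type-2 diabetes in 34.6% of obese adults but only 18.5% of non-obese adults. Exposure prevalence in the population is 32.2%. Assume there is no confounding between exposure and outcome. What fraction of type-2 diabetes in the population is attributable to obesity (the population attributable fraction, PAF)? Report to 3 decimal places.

p₁ = 0.346, p₀ = 0.185.
Overall risk P(Y=1) = π·p₁ + (1−π)·p₀ = 0.322×0.346 + 0.678×0.185 = 0.23684.
Under exogeneity, PAF = [P(Y=1) − p₀] / P(Y=1).
PAF = (0.23684 − 0.185) / 0.23684 ≈ 0.2189

PAF ≈ 0.219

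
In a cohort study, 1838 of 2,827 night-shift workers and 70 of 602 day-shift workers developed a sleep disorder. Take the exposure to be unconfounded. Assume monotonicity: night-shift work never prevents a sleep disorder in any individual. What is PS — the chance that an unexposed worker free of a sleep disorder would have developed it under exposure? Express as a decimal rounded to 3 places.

p₁ = P(outcome | exposed) = 1838/2827 = 0.65016
p₀ = P(outcome | unexposed) = 70/602 = 0.11628
Under exogeneity and monotonicity, PS = (p₁ − p₀) / (1 − p₀).
PS = (0.65016 − 0.11628) / (1 − 0.11628) = 0.53388 / 0.88372 ≈ 0.6041

PS ≈ 0.604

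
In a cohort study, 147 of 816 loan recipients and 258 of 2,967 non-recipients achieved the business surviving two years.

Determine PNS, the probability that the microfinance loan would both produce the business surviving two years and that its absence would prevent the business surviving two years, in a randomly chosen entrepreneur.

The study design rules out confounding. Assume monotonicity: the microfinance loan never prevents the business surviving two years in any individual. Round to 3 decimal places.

PNS ≈ 0.093

p₁ = P(outcome | exposed) = 147/816 = 0.18015
p₀ = P(outcome | unexposed) = 258/2967 = 0.086957
Under exogeneity and monotonicity, PNS = p₁ − p₀.
PNS = 0.18015 − 0.086957 = 0.093191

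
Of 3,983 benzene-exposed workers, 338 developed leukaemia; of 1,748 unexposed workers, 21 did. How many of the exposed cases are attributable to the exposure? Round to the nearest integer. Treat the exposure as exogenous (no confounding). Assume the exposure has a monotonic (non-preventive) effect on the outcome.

about 290 cases

p₁ = P(outcome | exposed) = 338/3983 = 0.084861
p₀ = P(outcome | unexposed) = 21/1748 = 0.012014
PN = (p₁ − p₀)/p₁ = (0.084861 − 0.012014) / 0.084861 ≈ 0.85843.
Attributable cases ≈ PN × (exposed cases) = 0.85843 × 338 ≈ 290.15.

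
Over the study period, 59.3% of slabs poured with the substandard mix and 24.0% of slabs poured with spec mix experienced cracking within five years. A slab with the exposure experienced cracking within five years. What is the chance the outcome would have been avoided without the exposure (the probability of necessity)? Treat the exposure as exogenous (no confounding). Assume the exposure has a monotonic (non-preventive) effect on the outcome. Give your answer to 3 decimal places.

p₁ = 0.593, p₀ = 0.24.
Under exogeneity and monotonicity, PN = (p₁ − p₀) / p₁.
PN = (0.593 − 0.24) / 0.593 = 0.353 / 0.593 ≈ 0.5953

PN ≈ 0.595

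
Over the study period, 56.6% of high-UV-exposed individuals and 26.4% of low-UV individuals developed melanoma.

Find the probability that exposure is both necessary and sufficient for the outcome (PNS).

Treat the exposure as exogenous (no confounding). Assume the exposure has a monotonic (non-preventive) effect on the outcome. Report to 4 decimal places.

PNS ≈ 0.3020

p₁ = 0.566, p₀ = 0.264.
Under exogeneity and monotonicity, PNS = p₁ − p₀.
PNS = 0.566 − 0.264 = 0.302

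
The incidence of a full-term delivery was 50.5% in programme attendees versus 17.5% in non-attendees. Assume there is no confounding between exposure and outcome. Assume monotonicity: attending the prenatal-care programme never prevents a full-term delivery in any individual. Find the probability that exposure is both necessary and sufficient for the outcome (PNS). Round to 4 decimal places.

PNS ≈ 0.3300

p₁ = 0.505, p₀ = 0.175.
Under exogeneity and monotonicity, PNS = p₁ − p₀.
PNS = 0.505 − 0.175 = 0.33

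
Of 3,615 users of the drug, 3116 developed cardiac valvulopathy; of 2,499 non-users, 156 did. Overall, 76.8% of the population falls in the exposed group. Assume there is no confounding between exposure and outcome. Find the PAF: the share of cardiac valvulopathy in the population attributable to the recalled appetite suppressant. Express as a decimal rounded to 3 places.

p₁ = P(outcome | exposed) = 3116/3615 = 0.86196
p₀ = P(outcome | unexposed) = 156/2499 = 0.062425
Overall risk P(Y=1) = π·p₁ + (1−π)·p₀ = 0.768×0.86196 + 0.232×0.062425 = 0.67647.
Under exogeneity, PAF = [P(Y=1) − p₀] / P(Y=1).
PAF = (0.67647 − 0.062425) / 0.67647 ≈ 0.9077

PAF ≈ 0.908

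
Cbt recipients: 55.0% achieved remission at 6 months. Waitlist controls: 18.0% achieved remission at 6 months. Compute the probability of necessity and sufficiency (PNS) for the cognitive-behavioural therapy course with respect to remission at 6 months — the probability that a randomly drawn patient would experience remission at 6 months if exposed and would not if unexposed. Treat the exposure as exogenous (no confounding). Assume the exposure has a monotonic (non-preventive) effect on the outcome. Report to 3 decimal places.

PNS ≈ 0.370

p₁ = 0.55, p₀ = 0.18.
Under exogeneity and monotonicity, PNS = p₁ − p₀.
PNS = 0.55 − 0.18 = 0.37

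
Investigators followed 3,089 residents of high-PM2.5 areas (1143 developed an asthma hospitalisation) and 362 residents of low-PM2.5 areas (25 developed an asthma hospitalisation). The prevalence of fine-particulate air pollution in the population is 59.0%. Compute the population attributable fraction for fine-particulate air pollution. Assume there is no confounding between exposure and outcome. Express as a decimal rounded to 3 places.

p₁ = P(outcome | exposed) = 1143/3089 = 0.37002
p₀ = P(outcome | unexposed) = 25/362 = 0.069061
Overall risk P(Y=1) = π·p₁ + (1−π)·p₀ = 0.59×0.37002 + 0.41×0.069061 = 0.24663.
Under exogeneity, PAF = [P(Y=1) − p₀] / P(Y=1).
PAF = (0.24663 − 0.069061) / 0.24663 ≈ 0.7200

PAF ≈ 0.720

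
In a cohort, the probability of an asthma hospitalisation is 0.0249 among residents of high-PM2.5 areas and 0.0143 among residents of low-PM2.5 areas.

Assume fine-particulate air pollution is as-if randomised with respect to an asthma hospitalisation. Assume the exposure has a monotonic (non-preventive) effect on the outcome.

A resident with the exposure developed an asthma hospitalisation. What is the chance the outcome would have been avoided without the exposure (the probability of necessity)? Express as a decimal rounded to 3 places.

Let p₁ = 0.0249, p₀ = 0.0143.
Under exogeneity and monotonicity, PN = (p₁ − p₀) / p₁.
PN = (0.0249 − 0.0143) / 0.0249 = 0.0106 / 0.0249 ≈ 0.4257

PN ≈ 0.426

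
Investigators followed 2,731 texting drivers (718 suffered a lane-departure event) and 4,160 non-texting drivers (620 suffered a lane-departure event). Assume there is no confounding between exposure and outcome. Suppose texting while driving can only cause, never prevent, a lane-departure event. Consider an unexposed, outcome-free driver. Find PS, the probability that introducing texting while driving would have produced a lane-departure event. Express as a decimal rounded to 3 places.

p₁ = P(outcome | exposed) = 718/2731 = 0.26291
p₀ = P(outcome | unexposed) = 620/4160 = 0.14904
Under exogeneity and monotonicity, PS = (p₁ − p₀) / (1 − p₀).
PS = (0.26291 − 0.14904) / (1 − 0.14904) = 0.11387 / 0.85096 ≈ 0.1338

PS ≈ 0.134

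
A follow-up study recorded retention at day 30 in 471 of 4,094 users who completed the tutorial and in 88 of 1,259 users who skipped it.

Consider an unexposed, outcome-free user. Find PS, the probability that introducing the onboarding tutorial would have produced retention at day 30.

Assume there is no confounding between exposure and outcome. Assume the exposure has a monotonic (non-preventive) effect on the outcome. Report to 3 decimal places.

PS ≈ 0.049

p₁ = P(outcome | exposed) = 471/4094 = 0.11505
p₀ = P(outcome | unexposed) = 88/1259 = 0.069897
Under exogeneity and monotonicity, PS = (p₁ − p₀) / (1 − p₀).
PS = (0.11505 − 0.069897) / (1 − 0.069897) = 0.04515 / 0.9301 ≈ 0.0485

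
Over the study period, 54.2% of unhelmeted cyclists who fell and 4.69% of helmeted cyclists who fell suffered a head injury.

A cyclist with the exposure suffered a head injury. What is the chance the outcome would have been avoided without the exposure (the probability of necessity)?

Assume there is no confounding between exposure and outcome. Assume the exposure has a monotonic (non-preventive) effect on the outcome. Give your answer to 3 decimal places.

p₁ = 0.542, p₀ = 0.0469.
Under exogeneity and monotonicity, PN = (p₁ − p₀) / p₁.
PN = (0.542 − 0.0469) / 0.542 = 0.4951 / 0.542 ≈ 0.9135

PN ≈ 0.913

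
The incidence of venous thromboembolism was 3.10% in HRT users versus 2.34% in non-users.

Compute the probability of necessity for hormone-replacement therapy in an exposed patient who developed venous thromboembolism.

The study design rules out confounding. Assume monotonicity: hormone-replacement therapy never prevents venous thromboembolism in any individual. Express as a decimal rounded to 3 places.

p₁ = 0.031, p₀ = 0.0234.
Under exogeneity and monotonicity, PN = (p₁ − p₀) / p₁.
PN = (0.031 − 0.0234) / 0.031 = 0.0076 / 0.031 ≈ 0.2452

PN ≈ 0.245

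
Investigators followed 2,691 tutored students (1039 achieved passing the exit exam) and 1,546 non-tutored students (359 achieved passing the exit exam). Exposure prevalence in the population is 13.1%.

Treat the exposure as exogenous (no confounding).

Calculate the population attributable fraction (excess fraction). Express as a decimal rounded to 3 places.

PAF ≈ 0.080

p₁ = P(outcome | exposed) = 1039/2691 = 0.3861
p₀ = P(outcome | unexposed) = 359/1546 = 0.23221
Overall risk P(Y=1) = π·p₁ + (1−π)·p₀ = 0.131×0.3861 + 0.869×0.23221 = 0.25237.
Under exogeneity, PAF = [P(Y=1) − p₀] / P(Y=1).
PAF = (0.25237 − 0.23221) / 0.25237 ≈ 0.0799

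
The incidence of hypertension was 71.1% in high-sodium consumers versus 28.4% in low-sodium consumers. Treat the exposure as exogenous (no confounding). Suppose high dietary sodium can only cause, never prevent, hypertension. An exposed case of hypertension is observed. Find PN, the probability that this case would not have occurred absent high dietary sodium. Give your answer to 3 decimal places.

p₁ = 0.711, p₀ = 0.284.
Under exogeneity and monotonicity, PN = (p₁ − p₀) / p₁.
PN = (0.711 − 0.284) / 0.711 = 0.427 / 0.711 ≈ 0.6006

PN ≈ 0.601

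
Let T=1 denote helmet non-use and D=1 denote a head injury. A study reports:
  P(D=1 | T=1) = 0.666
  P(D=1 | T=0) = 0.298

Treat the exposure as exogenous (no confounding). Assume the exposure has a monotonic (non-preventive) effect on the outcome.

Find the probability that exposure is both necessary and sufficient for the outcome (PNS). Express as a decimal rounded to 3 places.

PNS ≈ 0.368

Let p₁ = 0.666, p₀ = 0.298.
Under exogeneity and monotonicity, PNS = p₁ − p₀.
PNS = 0.666 − 0.298 = 0.368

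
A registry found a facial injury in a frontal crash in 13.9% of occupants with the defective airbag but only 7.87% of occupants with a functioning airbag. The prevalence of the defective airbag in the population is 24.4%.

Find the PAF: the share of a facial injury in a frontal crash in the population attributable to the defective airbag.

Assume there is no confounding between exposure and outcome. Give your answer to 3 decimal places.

PAF ≈ 0.158

p₁ = 0.139, p₀ = 0.0787.
Overall risk P(Y=1) = π·p₁ + (1−π)·p₀ = 0.244×0.139 + 0.756×0.0787 = 0.093413.
Under exogeneity, PAF = [P(Y=1) − p₀] / P(Y=1).
PAF = (0.093413 − 0.0787) / 0.093413 ≈ 0.1575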